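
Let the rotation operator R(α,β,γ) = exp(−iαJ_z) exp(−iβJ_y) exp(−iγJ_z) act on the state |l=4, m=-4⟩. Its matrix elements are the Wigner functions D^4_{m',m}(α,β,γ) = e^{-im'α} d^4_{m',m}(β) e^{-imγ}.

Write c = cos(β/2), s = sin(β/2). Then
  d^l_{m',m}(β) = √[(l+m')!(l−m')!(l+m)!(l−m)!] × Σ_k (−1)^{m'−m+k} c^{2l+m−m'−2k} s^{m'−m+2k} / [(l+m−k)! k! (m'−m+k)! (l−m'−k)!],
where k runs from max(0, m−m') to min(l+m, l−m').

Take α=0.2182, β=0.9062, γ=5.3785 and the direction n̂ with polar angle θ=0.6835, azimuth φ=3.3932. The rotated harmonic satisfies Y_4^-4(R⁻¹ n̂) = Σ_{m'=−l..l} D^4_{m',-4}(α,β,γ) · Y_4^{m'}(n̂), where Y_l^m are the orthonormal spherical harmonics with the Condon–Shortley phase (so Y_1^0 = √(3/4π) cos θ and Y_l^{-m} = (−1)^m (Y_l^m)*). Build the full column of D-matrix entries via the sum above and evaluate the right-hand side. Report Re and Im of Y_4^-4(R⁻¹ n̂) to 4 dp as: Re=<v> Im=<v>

Need the full column D^4_{m',-4} for m'=−4..4 at α=0.2182, β=0.9062, γ=5.3785.
cos(β/2)=0.899094, sin(β/2)=0.437755
d^4_{-4,-4}: single k=0 term ⇒ +0.427014;  D = -0.394025-0.164575i
d^4_{-3,-4}: single k=0 term ⇒ -0.588048;  D = +0.578814+0.103803i
d^4_{-2,-4}: single k=0 term ⇒ +0.535640;  D = -0.535195+0.021821i
d^4_{-1,-4}: single k=0 term ⇒ -0.368819;  D = +0.356522-0.094441i
d^4_{0,-4}: single k=0 term ⇒ +0.200768;  D = -0.178344+0.092202i
d^4_{1,-4}: single k=0 term ⇒ -0.087431;  D = +0.067132-0.056013i
d^4_{2,-4}: single k=0 term ⇒ +0.030101;  D = -0.018390+0.023830i
d^4_{3,-4}: single k=0 term ⇒ -0.007834;  D = +0.003330-0.007091i
d^4_{4,-4}: single k=0 term ⇒ +0.001348;  D = -0.000295+0.001316i
Y_4^{m'}(θ=0.6835,φ=3.3932) and Σ D·Y over m':
  (-0.3940-0.1646i)·(+0.0376-0.0595i)  (+0.5788+0.1038i)·(-0.1780+0.1675i)  (-0.5352+0.0218i)·(+0.3750-0.2064i)  (+0.3565-0.0944i)·(-0.2711+0.0697i)  (-0.1783+0.0922i)·(-0.2524+0.0000i)  (+0.0671-0.0560i)·(+0.2711+0.0697i)  (-0.0184+0.0238i)·(+0.3750+0.2064i)  (+0.0033-0.0071i)·(+0.1780+0.1675i)  (-0.0003+0.0013i)·(+0.0376+0.0595i)
Y_4^-4(R⁻¹ n̂) = -0.374315+0.235482i

Re=-0.3743 Im=0.2355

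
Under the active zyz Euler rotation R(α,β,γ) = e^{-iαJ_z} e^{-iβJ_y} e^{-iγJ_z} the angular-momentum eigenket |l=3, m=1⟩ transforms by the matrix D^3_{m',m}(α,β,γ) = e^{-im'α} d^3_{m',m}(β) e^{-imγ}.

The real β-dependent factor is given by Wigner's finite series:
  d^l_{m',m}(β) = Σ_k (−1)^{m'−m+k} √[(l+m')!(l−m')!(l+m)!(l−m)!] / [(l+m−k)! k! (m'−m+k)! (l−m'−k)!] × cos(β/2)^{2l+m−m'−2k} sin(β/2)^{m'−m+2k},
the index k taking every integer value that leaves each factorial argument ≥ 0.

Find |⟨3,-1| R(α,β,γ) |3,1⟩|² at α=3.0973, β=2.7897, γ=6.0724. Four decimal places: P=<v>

First d^3_{-1,1}(β=2.7897), then the phase factors e^{-i(-1)α} and e^{-i(1)γ}:
c=cos(2.7897/2)=0.175040, s=sin(2.7897/2)=0.984561; N=√[2·24·24·2]=48.000000
k: max(0,(1)−(-1))=2 … min(3+(1),3−(-1))=4
  k=2: (−1)^0·48.0000/(8)·0.1750^4·0.9846^2 = +0.005460
  k=3: (−1)^1·48.0000/(6)·0.1750^2·0.9846^4 = -0.230322
  k=4: (−1)^2·48.0000/(48)·0.1750^0·0.9846^6 = +0.910871
d^3_{-1,1}(2.7897) = +0.005460 -0.230322 +0.910871 = +0.686008
|D^3_{-1,1}|² = |d^3_{-1,1}(β)|² = (+0.686008)² = 0.470608 (the z-rotation phases have unit modulus)

P=0.4706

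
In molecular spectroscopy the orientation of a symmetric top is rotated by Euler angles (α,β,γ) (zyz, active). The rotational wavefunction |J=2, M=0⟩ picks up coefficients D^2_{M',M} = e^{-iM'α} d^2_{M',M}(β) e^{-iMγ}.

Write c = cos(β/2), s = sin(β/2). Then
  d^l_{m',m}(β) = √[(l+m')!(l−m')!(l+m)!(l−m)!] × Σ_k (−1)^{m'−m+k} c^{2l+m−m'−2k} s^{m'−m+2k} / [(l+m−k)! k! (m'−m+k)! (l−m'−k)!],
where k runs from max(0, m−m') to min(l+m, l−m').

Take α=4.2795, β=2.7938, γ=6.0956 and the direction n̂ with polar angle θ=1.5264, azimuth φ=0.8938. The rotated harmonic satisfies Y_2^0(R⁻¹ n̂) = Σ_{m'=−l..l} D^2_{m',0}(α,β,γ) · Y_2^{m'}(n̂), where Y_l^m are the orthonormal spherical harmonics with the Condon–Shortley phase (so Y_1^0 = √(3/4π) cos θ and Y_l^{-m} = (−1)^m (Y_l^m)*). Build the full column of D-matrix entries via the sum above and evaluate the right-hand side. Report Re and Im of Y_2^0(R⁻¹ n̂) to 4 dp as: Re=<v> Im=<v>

Re=-0.1844 Im=0.0000

Need the full column D^2_{m',0} for m'=−2..2 at α=4.2795, β=2.7938, γ=6.0956.
cos(β/2)=0.173021, sin(β/2)=0.984918
d^2_{-2,0}: single k=2 term ⇒ +0.071134;  D = -0.046098+0.054175i
d^2_{-1,0}: k∈[1..2] ⇒ +0.012496 -0.404926 = -0.392430;  D = +0.164622+0.356231i
d^2_{0,0}: k∈[0..2] ⇒ +0.000896 -0.116161 +0.941024 = +0.825759;  D = +0.825759+0.000000i
d^2_{1,0}: k∈[0..1] ⇒ -0.012496 +0.404926 = +0.392430;  D = -0.164622+0.356231i
d^2_{2,0}: single k=0 term ⇒ +0.071134;  D = -0.046098-0.054175i
Y_2^{m'}(θ=1.5264,φ=0.8938) and Σ D·Y over m':
  (-0.0461+0.0542i)·(-0.0829-0.3765i)  (+0.1646+0.3562i)·(+0.0215-0.0267i)  (+0.8258+0.0000i)·(-0.3135+0.0000i)  (-0.1646+0.3562i)·(-0.0215-0.0267i)  (-0.0461-0.0542i)·(-0.0829+0.3765i)
Y_2^0(R⁻¹ n̂) = -0.184373+0.000000i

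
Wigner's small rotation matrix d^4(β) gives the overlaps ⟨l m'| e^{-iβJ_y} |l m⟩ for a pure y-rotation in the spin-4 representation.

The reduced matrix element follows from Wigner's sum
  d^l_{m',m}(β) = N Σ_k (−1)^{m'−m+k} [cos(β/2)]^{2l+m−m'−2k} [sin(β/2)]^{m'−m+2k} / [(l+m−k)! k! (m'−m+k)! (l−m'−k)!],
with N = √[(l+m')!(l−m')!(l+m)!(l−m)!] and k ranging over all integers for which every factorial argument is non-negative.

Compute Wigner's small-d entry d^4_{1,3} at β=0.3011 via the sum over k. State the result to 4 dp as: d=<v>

d^4_{1,3}(β=0.3011) via Wigner's sum:
Half-angle: c=0.988689, s=0.149982. N=√(120·6·5040·1)=1904.940944
k: max(0,(3)−(1))=2 … min(4+(3),4−(1))=3
  k=2: (−1)^0·1904.9409/(240)·0.9887^6·0.1500^2 = +0.166765
  k=3: (−1)^1·1904.9409/(144)·0.9887^4·0.1500^4 = -0.006396
d^4_{1,3}(0.3011) = +0.166765 -0.006396 = +0.160369

d=0.1604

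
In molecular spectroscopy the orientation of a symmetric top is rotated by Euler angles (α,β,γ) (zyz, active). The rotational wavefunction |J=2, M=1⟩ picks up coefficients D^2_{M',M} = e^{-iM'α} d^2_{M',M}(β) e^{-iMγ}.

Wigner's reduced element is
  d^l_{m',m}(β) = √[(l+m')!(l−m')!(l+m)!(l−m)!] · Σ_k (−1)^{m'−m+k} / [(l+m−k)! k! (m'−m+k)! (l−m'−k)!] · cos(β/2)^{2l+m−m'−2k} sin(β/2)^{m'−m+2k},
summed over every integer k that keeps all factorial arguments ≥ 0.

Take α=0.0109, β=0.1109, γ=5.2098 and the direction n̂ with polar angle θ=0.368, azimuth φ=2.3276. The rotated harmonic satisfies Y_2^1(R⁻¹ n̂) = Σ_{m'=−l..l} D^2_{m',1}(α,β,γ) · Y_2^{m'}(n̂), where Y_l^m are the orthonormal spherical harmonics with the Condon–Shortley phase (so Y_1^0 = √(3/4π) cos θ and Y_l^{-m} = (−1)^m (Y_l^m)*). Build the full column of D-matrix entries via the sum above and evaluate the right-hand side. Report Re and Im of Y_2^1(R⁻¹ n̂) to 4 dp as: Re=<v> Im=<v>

Re=0.2763 Im=0.1237

Need the full column D^2_{m',1} for m'=−2..2 at α=0.0109, β=0.1109, γ=5.2098.
cos(β/2)=0.998463, sin(β/2)=0.055422
d^2_{-2,1}: single k=3 term ⇒ +0.000340;  D = +0.000156+0.000302i
d^2_{-1,1}: k∈[2..3] ⇒ +0.009186 -0.000009 = +0.009177;  D = +0.004291+0.008112i
d^2_{0,1}: k∈[1..2] ⇒ +0.135130 -0.000416 = +0.134713;  D = +0.064279+0.118389i
d^2_{1,1}: k∈[0..1] ⇒ +0.993866 -0.009186 = +0.984680;  D = +0.479246+0.860185i
d^2_{2,1}: single k=0 term ⇒ -0.110333;  D = -0.054747-0.095792i
Y_2^{m'}(θ=0.368,φ=2.3276) and Σ D·Y over m':
  (+0.0002+0.0003i)·(-0.0029+0.0499i)  (+0.0043+0.0081i)·(-0.1780-0.1885i)  (+0.0643+0.1184i)·(+0.5083+0.0000i)  (+0.4792+0.8602i)·(+0.1780-0.1885i)  (-0.0547-0.0958i)·(-0.0029-0.0499i)
Y_2^1(R⁻¹ n̂) = +0.276301+0.123740i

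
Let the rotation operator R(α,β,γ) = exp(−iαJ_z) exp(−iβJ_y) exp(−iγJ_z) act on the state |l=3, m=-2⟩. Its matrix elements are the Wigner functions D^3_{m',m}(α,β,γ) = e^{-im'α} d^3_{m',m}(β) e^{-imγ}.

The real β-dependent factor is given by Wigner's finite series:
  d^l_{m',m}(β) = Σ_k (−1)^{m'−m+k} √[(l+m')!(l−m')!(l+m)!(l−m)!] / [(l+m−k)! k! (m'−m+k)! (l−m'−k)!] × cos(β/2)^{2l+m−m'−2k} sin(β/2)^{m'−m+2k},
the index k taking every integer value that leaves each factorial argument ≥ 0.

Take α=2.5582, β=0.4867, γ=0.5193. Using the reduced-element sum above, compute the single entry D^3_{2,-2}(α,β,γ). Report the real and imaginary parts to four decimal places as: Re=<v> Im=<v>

Re=-0.0093 Im=0.0126

Split into d^3_{2,-2}(β=0.4867) × two z-phases.
c=cos(0.4867/2)=0.970536, s=sin(0.4867/2)=0.240955; N=√[120·1·1·120]=120.000000
Admissible k: 0..1 (factorial args all ≥0)
  k=0: (−1)^4·120.0000/(24)·0.9705^2·0.2410^4 = +0.015876
  k=1: (−1)^5·120.0000/(120)·0.9705^0·0.2410^6 = -0.000196
d^3_{2,-2}(0.4867) = +0.015876 -0.000196 = +0.015680
D = (+0.393110+0.919492i)·(+0.015680)·(+0.507427+0.861695i) = -0.009296+0.012628i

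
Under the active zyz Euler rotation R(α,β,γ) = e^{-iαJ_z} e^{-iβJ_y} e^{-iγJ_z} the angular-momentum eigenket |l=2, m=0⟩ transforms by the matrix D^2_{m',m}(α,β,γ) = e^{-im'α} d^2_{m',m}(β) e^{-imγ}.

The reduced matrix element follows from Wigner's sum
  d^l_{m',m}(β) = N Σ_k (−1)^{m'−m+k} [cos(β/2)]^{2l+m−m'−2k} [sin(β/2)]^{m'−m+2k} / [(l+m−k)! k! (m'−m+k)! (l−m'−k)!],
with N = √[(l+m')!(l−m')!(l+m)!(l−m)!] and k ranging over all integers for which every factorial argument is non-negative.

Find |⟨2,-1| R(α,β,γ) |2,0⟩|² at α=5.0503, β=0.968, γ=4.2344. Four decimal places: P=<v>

P=0.3272

Split into d^2_{-1,0}(β=0.968) × two z-phases.
c=cos(0.968/2)=0.885141, s=sin(0.968/2)=0.465323; N=√[1·6·2·2]=4.898979
Admissible k: 1..2 (factorial args all ≥0)
  k=1: (−1)^0·4.8990/(2)·0.8851^3·0.4653^1 = +0.790437
  k=2: (−1)^1·4.8990/(2)·0.8851^1·0.4653^3 = -0.218450
d^2_{-1,0}(0.968) = +0.790437 -0.218450 = +0.571987
|D^2_{-1,0}|² = |d^2_{-1,0}(β)|² = (+0.571987)² = 0.327169 (the z-rotation phases have unit modulus)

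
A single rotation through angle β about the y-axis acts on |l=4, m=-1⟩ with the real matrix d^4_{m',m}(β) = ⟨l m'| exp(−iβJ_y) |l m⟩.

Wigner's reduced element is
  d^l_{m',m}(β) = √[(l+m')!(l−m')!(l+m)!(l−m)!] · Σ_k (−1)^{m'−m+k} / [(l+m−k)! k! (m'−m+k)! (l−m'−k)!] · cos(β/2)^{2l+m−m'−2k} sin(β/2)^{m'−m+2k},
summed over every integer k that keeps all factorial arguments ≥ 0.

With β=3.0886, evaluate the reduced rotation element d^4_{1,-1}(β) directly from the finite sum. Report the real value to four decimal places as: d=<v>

d^4_{1,-1}(β=3.0886) via Wigner's sum:
Half-angle: c=0.026493, s=0.999649. N=√(120·6·6·120)=720.000000
k∈{0,1,2,3} keeps every argument non-negative
  k=0: (−1)^2·720.0000/(72)·0.0265^6·0.9996^2 = +0.000000
  k=1: (−1)^3·720.0000/(24)·0.0265^4·0.9996^4 = -0.000015
  k=2: (−1)^4·720.0000/(48)·0.0265^2·0.9996^6 = +0.010506
  k=3: (−1)^5·720.0000/(720)·0.0265^0·0.9996^8 = -0.997195
d^4_{1,-1}(3.0886) = +0.000000 -0.000015 +0.010506 -0.997195 = -0.986704

d=-0.9867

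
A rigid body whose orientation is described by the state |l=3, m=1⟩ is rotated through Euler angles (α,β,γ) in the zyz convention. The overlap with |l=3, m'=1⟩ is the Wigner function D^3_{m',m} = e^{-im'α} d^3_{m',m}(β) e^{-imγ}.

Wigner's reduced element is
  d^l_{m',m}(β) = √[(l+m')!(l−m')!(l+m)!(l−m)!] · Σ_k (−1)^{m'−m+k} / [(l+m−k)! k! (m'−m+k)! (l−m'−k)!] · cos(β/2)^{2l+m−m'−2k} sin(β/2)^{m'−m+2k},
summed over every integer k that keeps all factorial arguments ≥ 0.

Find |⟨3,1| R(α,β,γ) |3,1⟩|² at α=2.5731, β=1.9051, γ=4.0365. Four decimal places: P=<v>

D^3_{1,1}(2.5731,1.9051,4.0365) = e^{-i·1·2.5731}·d^3_{1,1}(1.9051)·e^{-i·1·4.0365}. Compute d first:
With c≡cos(β/2)=0.579607 and s≡sin(β/2)=0.814896, N=[24·2·24·2]^{1/2}=48.000000
Admissible k: 0..2 (factorial args all ≥0)
  k=0: (−1)^0·48.0000/(48)·0.5796^6·0.8149^0 = +0.037914
  k=1: (−1)^1·48.0000/(6)·0.5796^4·0.8149^2 = -0.599555
  k=2: (−1)^2·48.0000/(8)·0.5796^2·0.8149^4 = +0.888848
d^3_{1,1}(1.9051) = +0.037914 -0.599555 +0.888848 = +0.327207
|D^3_{1,1}|² = |d^3_{1,1}(β)|² = (+0.327207)² = 0.107065 (the z-rotation phases have unit modulus)

P=0.1071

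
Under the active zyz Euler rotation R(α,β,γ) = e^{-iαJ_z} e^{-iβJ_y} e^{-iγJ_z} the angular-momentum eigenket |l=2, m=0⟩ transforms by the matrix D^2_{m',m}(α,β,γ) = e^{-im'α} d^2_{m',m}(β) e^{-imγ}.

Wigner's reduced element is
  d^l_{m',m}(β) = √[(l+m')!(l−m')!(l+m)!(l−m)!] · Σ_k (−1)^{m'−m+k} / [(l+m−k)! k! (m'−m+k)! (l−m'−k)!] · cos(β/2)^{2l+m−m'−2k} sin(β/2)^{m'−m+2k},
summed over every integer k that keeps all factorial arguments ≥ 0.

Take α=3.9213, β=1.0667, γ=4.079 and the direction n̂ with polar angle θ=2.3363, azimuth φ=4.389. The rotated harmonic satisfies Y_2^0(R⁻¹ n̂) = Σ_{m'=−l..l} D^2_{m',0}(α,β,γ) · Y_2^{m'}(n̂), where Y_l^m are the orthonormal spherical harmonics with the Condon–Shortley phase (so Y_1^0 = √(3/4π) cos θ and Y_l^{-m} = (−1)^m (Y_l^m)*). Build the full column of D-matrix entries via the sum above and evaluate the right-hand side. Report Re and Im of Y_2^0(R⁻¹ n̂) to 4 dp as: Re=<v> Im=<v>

Need the full column D^2_{m',0} for m'=−2..2 at α=3.9213, β=1.0667, γ=4.079.
cos(β/2)=0.861109, sin(β/2)=0.508421
d^2_{-2,0}: single k=2 term ⇒ +0.469503;  D = +0.005344+0.469473i
d^2_{-1,0}: k∈[1..2] ⇒ +0.795194 -0.277207 = +0.517987;  D = -0.368351-0.364182i
d^2_{0,0}: k∈[0..2] ⇒ +0.549834 -0.766695 +0.066818 = -0.150043;  D = -0.150043+0.000000i
d^2_{1,0}: k∈[0..1] ⇒ -0.795194 +0.277207 = -0.517987;  D = +0.368351-0.364182i
d^2_{2,0}: single k=0 term ⇒ +0.469503;  D = +0.005344-0.469473i
Y_2^{m'}(θ=2.3363,φ=4.389) and Σ D·Y over m':
  (+0.0053+0.4695i)·(-0.1603-0.1210i)  (-0.3684-0.3642i)·(+0.1227-0.3660i)  (-0.1500+0.0000i)·(+0.1389+0.0000i)  (+0.3684-0.3642i)·(-0.1227-0.3660i)  (+0.0053-0.4695i)·(-0.1603+0.1210i)
Y_2^0(R⁻¹ n̂) = -0.265833+0.000000i

Re=-0.2658 Im=0.0000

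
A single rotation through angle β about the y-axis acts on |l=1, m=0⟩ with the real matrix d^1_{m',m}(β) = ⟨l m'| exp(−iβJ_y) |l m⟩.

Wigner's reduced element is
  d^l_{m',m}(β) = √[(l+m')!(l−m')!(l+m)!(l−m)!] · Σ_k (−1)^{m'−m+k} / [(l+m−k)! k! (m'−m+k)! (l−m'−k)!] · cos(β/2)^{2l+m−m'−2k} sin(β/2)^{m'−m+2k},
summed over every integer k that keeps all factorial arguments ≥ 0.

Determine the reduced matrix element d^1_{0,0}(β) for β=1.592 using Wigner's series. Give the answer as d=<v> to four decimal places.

d=-0.0212

d^1_{0,0}(β=1.592) via Wigner's sum:
With c≡cos(β/2)=0.699571 and s≡sin(β/2)=0.714564, N=[1·1·1·1]^{1/2}=1.000000
Admissible k: 0..1 (factorial args all ≥0)
  k=0: (−1)^0·1.0000/(1)·0.6996^2·0.7146^0 = +0.489399
  k=1: (−1)^1·1.0000/(1)·0.6996^0·0.7146^2 = -0.510601
d^1_{0,0}(1.592) = +0.489399 -0.510601 = -0.021202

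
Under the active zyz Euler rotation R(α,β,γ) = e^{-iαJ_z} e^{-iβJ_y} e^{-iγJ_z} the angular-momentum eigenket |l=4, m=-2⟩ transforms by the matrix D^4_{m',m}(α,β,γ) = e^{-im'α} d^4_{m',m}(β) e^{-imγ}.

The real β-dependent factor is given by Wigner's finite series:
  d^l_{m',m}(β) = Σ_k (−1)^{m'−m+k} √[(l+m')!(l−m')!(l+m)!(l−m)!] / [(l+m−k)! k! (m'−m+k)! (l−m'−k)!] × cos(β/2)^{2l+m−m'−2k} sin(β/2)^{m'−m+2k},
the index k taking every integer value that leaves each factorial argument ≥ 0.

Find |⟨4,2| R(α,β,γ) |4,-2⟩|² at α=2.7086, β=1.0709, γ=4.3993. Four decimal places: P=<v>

Split into d^4_{2,-2}(β=1.0709) × two z-phases.
Half-angle: c=0.860039, s=0.510228. N=√(720·2·2·720)=1440.000000
The bounds max(0,m−m')=0 and min(l+m,l−m')=2 give 3 terms
  k=0: (−1)^4·1440.0000/(96)·0.8600^4·0.5102^4 = +0.556188
  k=1: (−1)^5·1440.0000/(120)·0.8600^2·0.5102^6 = -0.156604
  k=2: (−1)^6·1440.0000/(1440)·0.8600^0·0.5102^8 = +0.004593
d^4_{2,-2}(1.0709) = +0.556188 -0.156604 +0.004593 = +0.404177
|D^4_{2,-2}|² = |d^4_{2,-2}(β)|² = (+0.404177)² = 0.163359 (the z-rotation phases have unit modulus)

P=0.1634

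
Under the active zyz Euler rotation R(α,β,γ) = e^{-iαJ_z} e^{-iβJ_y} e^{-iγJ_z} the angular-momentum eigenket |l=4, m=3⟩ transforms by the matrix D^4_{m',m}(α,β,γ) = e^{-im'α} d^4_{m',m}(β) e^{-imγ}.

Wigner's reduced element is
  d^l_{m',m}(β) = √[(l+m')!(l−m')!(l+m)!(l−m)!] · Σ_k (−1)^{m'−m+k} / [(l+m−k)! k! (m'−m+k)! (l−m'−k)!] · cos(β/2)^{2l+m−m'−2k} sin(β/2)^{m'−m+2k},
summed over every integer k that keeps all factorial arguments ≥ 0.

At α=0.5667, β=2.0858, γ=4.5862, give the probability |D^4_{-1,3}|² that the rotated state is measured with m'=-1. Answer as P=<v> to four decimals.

P=0.1316

First d^4_{-1,3}(β=2.0858), then the phase factors e^{-i(-1)α} and e^{-i(3)γ}:
With c≡cos(β/2)=0.503717 and s≡sin(β/2)=0.863869, N=[6·120·5040·1]^{1/2}=1904.940944
k: max(0,(3)−(-1))=4 … min(4+(3),4−(-1))=5
  k=4: (−1)^0·1904.9409/(144)·0.5037^4·0.8639^4 = +0.474304
  k=5: (−1)^1·1904.9409/(240)·0.5037^2·0.8639^6 = -0.837009
d^4_{-1,3}(2.0858) = +0.474304 -0.837009 = -0.362705
|D^4_{-1,3}|² = |d^4_{-1,3}(β)|² = (-0.362705)² = 0.131555 (the z-rotation phases have unit modulus)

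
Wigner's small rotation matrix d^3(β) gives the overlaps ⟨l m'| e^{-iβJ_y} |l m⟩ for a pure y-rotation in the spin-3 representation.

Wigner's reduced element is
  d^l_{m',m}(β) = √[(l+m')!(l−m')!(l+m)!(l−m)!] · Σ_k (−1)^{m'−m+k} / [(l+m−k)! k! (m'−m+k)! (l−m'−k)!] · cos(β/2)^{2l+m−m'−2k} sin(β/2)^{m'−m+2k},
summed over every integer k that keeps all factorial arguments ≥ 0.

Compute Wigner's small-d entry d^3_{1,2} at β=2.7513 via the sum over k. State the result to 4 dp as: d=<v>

d^3_{1,2}(β=2.7513) via Wigner's sum:
Half-angle: c=0.193910, s=0.981019. N=√(24·2·120·1)=75.894664
k: max(0,(2)−(1))=1 … min(3+(2),3−(1))=2
  k=1: (−1)^0·75.8947/(24)·0.1939^5·0.9810^1 = +0.000851
  k=2: (−1)^1·75.8947/(12)·0.1939^3·0.9810^3 = -0.043538
d^3_{1,2}(2.7513) = +0.000851 -0.043538 = -0.042687

d=-0.0427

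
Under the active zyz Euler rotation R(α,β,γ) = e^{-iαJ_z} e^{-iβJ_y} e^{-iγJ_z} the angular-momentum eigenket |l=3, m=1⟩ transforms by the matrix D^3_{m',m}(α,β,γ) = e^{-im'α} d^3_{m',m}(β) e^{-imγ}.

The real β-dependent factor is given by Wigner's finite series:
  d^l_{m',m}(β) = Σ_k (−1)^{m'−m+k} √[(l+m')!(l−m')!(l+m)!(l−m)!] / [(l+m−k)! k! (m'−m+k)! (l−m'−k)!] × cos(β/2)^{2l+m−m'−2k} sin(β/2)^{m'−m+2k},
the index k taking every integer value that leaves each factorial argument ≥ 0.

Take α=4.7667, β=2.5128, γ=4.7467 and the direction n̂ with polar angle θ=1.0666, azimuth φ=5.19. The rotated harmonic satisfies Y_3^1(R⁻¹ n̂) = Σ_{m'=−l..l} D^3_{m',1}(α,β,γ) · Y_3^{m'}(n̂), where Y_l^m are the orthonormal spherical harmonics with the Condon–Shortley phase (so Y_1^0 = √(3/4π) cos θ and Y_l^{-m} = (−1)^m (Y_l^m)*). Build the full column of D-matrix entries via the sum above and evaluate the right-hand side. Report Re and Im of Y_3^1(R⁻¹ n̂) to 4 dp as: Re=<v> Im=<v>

Re=-0.1225 Im=-0.2871

Need the full column D^3_{m',1} for m'=−3..3 at α=4.7667, β=2.5128, γ=4.7467.
cos(β/2)=0.309242, sin(β/2)=0.950983
d^3_{-3,1}: single k=4 term ⇒ +0.302925;  D = -0.300423-0.038856i
d^3_{-2,1}: k∈[3..4] ⇒ +0.160859 -0.760612 = -0.599753;  D = -0.044527+0.598098i
d^3_{-1,1}: k∈[2..4] ⇒ +0.049624 -0.625719 +0.739669 = +0.163573;  D = +0.163541+0.003271i
d^3_{0,1}: k∈[1..3] ⇒ +0.009317 -0.264319 +0.833209 = +0.578207;  D = +0.019835+0.577867i
d^3_{1,1}: k∈[0..2] ⇒ +0.000875 -0.066166 +0.469290 = +0.403999;  D = -0.402413+0.035756i
d^3_{2,1}: k∈[0..1] ⇒ -0.008505 +0.160859 = +0.152354;  D = -0.021702-0.150801i
d^3_{3,1}: single k=0 term ⇒ +0.032032;  D = +0.031411-0.006277i
Y_3^{m'}(θ=1.0666,φ=5.19) and Σ D·Y over m':
  (-0.3004-0.0389i)·(-0.2774-0.0385i)  (-0.0445+0.5981i)·(-0.2186+0.3090i)  (+0.1635+0.0033i)·(+0.0217+0.0420i)  (+0.0198+0.5779i)·(-0.3305+0.0000i)  (-0.4024+0.0358i)·(-0.0217+0.0420i)  (-0.0217-0.1508i)·(-0.2186-0.3090i)  (+0.0314-0.0063i)·(+0.2774-0.0385i)
Y_3^1(R⁻¹ n̂) = -0.122544-0.287108i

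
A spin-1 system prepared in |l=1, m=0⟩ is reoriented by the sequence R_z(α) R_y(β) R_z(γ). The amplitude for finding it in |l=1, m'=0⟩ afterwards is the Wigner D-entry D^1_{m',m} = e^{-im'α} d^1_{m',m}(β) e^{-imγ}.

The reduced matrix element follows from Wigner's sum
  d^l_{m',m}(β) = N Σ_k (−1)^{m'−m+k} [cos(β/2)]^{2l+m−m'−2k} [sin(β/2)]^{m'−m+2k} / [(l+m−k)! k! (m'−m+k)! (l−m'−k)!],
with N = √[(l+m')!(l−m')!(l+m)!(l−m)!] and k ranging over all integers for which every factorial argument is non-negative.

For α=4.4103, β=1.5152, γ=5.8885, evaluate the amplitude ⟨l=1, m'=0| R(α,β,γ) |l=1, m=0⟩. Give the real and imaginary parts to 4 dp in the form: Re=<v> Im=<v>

Re=0.0556 Im=0.0000

First d^1_{0,0}(β=1.5152), then the phase factors e^{-i(0)α} and e^{-i(0)γ}:
Half-angle: c=0.726487, s=0.687180. N=√(1·1·1·1)=1.000000
k: max(0,(0)−(0))=0 … min(1+(0),1−(0))=1
  k=0: (−1)^0·1.0000/(1)·0.7265^2·0.6872^0 = +0.527784
  k=1: (−1)^1·1.0000/(1)·0.7265^0·0.6872^2 = -0.472216
d^1_{0,0}(1.5152) = +0.527784 -0.472216 = +0.055568
Phases: e^{-i·(0)·4.4103}=+1.000000+0.000000i, e^{-i·(0)·5.8885}=+1.000000+0.000000i ⇒ D=+0.055568+0.000000i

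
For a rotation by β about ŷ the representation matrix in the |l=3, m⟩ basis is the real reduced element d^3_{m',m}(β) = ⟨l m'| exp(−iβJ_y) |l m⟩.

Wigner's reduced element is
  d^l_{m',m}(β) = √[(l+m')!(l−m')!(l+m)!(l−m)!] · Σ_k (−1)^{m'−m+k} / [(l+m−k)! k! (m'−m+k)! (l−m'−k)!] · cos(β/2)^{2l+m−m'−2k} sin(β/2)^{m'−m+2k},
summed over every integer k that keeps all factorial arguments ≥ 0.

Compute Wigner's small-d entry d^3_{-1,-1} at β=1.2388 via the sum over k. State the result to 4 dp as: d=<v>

d^3_{-1,-1}(β=1.2388) via Wigner's sum:
c=cos(1.2388/2)=0.814227, s=sin(1.2388/2)=0.580547; N=√[2·24·2·24]=48.000000
The bounds max(0,m−m')=0 and min(l+m,l−m')=2 give 3 terms
  k=0: (−1)^0·48.0000/(48)·0.8142^6·0.5805^0 = +0.291389
  k=1: (−1)^1·48.0000/(6)·0.8142^4·0.5805^2 = -1.185076
  k=2: (−1)^2·48.0000/(8)·0.8142^2·0.5805^4 = +0.451846
d^3_{-1,-1}(1.2388) = +0.291389 -1.185076 +0.451846 = -0.441841

d=-0.4418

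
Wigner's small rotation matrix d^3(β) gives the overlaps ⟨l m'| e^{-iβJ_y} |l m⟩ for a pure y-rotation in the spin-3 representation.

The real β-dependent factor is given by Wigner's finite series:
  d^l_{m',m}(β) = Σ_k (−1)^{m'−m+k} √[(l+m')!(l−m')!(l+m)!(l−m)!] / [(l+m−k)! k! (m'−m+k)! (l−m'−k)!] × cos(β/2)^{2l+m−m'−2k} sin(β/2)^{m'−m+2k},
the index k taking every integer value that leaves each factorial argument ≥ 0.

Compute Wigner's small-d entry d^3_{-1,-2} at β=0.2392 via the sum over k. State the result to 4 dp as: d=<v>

d=-0.3535

d^3_{-1,-2}(β=0.2392) via Wigner's sum:
Half-angle: c=0.992856, s=0.119315. N=√(2·24·1·120)=75.894664
Admissible k: 0..1 (factorial args all ≥0)
  k=0: (−1)^1·75.8947/(24)·0.9929^5·0.1193^1 = -0.364022
  k=1: (−1)^2·75.8947/(12)·0.9929^3·0.1193^3 = +0.010514
d^3_{-1,-2}(0.2392) = -0.364022 +0.010514 = -0.353508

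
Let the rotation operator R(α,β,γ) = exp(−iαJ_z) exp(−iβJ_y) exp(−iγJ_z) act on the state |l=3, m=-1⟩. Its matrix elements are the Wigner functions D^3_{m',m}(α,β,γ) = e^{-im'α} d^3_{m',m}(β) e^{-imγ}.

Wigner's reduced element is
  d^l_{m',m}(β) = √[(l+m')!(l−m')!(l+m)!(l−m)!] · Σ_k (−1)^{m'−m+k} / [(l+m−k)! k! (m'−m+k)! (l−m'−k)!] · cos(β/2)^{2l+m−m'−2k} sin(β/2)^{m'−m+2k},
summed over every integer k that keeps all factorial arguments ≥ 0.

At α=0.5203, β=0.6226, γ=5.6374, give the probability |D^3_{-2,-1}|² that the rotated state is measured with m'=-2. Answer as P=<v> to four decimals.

P=0.3604

Split into d^3_{-2,-1}(β=0.6226) × two z-phases.
c=cos(0.6226/2)=0.951936, s=sin(0.6226/2)=0.306296; N=√[1·120·2·24]=75.894664
Admissible k: 1..2 (factorial args all ≥0)
  k=1: (−1)^0·75.8947/(24)·0.9519^5·0.3063^1 = +0.757149
  k=2: (−1)^1·75.8947/(12)·0.9519^3·0.3063^3 = -0.156776
d^3_{-2,-1}(0.6226) = +0.757149 -0.156776 = +0.600373
|D^3_{-2,-1}|² = |d^3_{-2,-1}(β)|² = (+0.600373)² = 0.360447 (the z-rotation phases have unit modulus)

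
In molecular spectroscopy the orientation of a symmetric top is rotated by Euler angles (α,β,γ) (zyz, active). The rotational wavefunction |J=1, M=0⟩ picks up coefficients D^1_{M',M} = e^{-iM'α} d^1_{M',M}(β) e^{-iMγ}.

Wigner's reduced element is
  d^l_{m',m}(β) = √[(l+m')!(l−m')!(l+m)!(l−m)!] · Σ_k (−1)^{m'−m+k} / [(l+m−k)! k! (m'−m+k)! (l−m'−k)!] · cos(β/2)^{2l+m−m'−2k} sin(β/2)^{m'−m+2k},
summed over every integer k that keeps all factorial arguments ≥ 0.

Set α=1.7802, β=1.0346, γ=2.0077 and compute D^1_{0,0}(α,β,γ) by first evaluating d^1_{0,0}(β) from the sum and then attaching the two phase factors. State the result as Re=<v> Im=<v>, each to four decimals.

Split into d^1_{0,0}(β=1.0346) × two z-phases.
Half-angle: c=0.869158, s=0.494535. N=√(1·1·1·1)=1.000000
k: max(0,(0)−(0))=0 … min(1+(0),1−(0))=1
  k=0: (−1)^0·1.0000/(1)·0.8692^2·0.4945^0 = +0.755435
  k=1: (−1)^1·1.0000/(1)·0.8692^0·0.4945^2 = -0.244565
d^1_{0,0}(1.0346) = +0.755435 -0.244565 = +0.510870
Attach z-rotation phases: D = e^{-i(0)(1.7802)}·(+0.510870)·e^{-i(0)(2.0077)} = +0.510870+0.000000i

Re=0.5109 Im=0.0000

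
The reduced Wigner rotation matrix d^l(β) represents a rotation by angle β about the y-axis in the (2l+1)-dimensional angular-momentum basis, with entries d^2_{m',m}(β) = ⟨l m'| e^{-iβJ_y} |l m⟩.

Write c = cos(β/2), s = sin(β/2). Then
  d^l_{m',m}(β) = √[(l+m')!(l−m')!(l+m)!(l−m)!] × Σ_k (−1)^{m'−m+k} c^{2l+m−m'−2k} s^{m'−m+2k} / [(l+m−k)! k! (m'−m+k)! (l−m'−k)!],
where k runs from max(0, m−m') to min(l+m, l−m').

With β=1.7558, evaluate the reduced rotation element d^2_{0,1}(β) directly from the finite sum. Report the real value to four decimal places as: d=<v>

d=-0.2214

d^2_{0,1}(β=1.7558) via Wigner's sum:
Half-angle: c=0.638768, s=0.769399. N=√(2·2·6·1)=4.898979
The bounds max(0,m−m')=1 and min(l+m,l−m')=2 give 2 terms
  k=1: (−1)^0·4.8990/(2)·0.6388^3·0.7694^1 = +0.491199
  k=2: (−1)^1·4.8990/(2)·0.6388^1·0.7694^3 = -0.712646
d^2_{0,1}(1.7558) = +0.491199 -0.712646 = -0.221448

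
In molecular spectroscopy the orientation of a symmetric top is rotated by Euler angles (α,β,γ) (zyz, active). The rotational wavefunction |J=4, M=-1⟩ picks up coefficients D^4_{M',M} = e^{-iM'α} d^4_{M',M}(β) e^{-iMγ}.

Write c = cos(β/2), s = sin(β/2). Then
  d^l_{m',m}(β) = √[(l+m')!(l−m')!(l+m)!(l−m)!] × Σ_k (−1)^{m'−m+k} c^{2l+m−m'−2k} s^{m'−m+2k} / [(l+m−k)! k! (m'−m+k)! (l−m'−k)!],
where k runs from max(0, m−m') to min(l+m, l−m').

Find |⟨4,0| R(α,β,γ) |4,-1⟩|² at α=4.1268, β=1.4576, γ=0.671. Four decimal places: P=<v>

Split into d^4_{0,-1}(β=1.4576) × two z-phases.
c=cos(1.4576/2)=0.745974, s=sin(1.4576/2)=0.665975; N=√[24·24·6·120]=643.987578
Admissible k: 0..3 (factorial args all ≥0)
  k=0: (−1)^1·643.9876/(144)·0.7460^7·0.6660^1 = -0.382859
  k=1: (−1)^2·643.9876/(24)·0.7460^5·0.6660^3 = +1.830875
  k=2: (−1)^3·643.9876/(24)·0.7460^3·0.6660^5 = -1.459241
  k=3: (−1)^4·643.9876/(144)·0.7460^1·0.6660^7 = +0.193840
d^4_{0,-1}(1.4576) = -0.382859 +1.830875 -1.459241 +0.193840 = +0.182615
|D^4_{0,-1}|² = |d^4_{0,-1}(β)|² = (+0.182615)² = 0.033348 (the z-rotation phases have unit modulus)

P=0.0333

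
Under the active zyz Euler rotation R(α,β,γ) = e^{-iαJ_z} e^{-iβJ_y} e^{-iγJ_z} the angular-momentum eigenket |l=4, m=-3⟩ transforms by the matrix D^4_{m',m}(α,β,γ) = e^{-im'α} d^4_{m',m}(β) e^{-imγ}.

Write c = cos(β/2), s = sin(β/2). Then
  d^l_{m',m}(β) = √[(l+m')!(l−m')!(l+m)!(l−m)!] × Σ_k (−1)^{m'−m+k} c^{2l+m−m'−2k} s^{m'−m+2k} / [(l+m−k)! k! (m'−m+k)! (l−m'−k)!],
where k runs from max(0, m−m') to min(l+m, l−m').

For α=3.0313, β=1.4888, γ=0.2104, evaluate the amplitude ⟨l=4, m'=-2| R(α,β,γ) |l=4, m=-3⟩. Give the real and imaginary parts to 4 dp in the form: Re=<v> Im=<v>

Re=0.4183 Im=0.1821

Split into d^4_{-2,-3}(β=1.4888) × two z-phases.
Half-angle: c=0.735495, s=0.677531. N=√(2·720·1·5040)=2693.993318
k∈{0,1} keeps every argument non-negative
  k=0: (−1)^1·2693.9933/(720)·0.7355^7·0.6775^1 = -0.295154
  k=1: (−1)^2·2693.9933/(240)·0.7355^5·0.6775^3 = +0.751397
d^4_{-2,-3}(1.4888) = -0.295154 +0.751397 = +0.456243
D = (+0.975770-0.218801i)·(+0.456243)·(+0.807320+0.590114i) = +0.418318+0.182120i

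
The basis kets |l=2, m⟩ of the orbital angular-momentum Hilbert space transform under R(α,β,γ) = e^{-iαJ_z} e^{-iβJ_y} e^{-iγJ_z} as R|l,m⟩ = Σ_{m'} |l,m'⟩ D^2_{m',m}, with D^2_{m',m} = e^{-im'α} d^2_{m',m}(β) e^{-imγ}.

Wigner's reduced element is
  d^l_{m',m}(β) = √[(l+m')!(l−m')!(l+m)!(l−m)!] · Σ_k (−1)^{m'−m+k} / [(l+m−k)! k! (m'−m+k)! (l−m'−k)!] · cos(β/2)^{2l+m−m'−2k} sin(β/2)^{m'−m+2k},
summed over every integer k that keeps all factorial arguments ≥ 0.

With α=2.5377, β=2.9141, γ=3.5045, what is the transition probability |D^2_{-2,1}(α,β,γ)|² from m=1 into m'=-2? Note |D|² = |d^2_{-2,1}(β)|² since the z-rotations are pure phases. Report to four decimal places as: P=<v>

Split into d^2_{-2,1}(β=2.9141) × two z-phases.
c=cos(2.9141/2)=0.113501, s=sin(2.9141/2)=0.993538; N=√[1·24·6·1]=12.000000
k: max(0,(1)−(-2))=3 … min(2+(1),2−(-2))=3
  k=3: (−1)^0·12.0000/(6)·0.1135^1·0.9935^3 = +0.222630
d^2_{-2,1}(2.9141) = +0.222630
|D^2_{-2,1}|² = |d^2_{-2,1}(β)|² = (+0.222630)² = 0.049564 (the z-rotation phases have unit modulus)

P=0.0496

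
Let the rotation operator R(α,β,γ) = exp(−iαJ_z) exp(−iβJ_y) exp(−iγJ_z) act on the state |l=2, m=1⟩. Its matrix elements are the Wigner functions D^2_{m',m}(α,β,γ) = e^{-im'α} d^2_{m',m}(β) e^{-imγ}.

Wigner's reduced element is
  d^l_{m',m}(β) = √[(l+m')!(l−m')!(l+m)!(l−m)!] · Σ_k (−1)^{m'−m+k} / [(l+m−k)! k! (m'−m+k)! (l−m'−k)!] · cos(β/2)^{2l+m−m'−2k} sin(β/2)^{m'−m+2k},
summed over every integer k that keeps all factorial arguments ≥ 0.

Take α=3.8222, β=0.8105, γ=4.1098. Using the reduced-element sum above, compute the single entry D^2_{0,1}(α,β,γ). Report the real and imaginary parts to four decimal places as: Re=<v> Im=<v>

Re=-0.3466 Im=0.5039

Split into d^2_{0,1}(β=0.8105) × two z-phases.
c=cos(0.8105/2)=0.919004, s=sin(0.8105/2)=0.394249; N=√[2·2·6·1]=4.898979
k: max(0,(1)−(0))=1 … min(2+(1),2−(0))=2
  k=1: (−1)^0·4.8990/(2)·0.9190^3·0.3942^1 = +0.749545
  k=2: (−1)^1·4.8990/(2)·0.9190^1·0.3942^3 = -0.137944
d^2_{0,1}(0.8105) = +0.749545 -0.137944 = +0.611601
Phases: e^{-i·(0)·3.8222}=+1.000000+0.000000i, e^{-i·(1)·4.1098}=-0.566777+0.823871i ⇒ D=-0.346642+0.503880i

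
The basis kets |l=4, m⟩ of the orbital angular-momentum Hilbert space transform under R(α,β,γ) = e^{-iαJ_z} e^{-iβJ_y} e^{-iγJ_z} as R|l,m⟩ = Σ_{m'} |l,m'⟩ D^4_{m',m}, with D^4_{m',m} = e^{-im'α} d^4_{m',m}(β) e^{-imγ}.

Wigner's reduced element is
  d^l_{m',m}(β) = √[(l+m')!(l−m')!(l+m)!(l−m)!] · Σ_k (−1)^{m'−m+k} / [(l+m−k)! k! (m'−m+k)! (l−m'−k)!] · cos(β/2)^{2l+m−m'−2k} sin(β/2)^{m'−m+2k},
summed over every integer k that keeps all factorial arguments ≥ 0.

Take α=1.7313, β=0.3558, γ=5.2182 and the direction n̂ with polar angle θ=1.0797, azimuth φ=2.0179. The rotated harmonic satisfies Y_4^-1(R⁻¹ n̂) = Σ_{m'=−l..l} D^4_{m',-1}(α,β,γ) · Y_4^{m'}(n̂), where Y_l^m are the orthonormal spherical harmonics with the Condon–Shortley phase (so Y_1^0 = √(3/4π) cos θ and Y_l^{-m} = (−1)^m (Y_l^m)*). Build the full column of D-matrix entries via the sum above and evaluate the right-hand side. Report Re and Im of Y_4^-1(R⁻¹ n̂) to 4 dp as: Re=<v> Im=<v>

Re=0.0241 Im=-0.1868

Need the full column D^4_{m',-1} for m'=−4..4 at α=1.7313, β=0.3558, γ=5.2182.
cos(β/2)=0.984217, sin(β/2)=0.176963
d^4_{-4,-1}: single k=3 term ⇒ +0.038300;  D = +0.034925-0.015721i
d^4_{-3,-1}: k∈[2..3] ⇒ +0.225934 -0.012173 = +0.213761;  D = -0.117767-0.178395i
d^4_{-2,-1}: k∈[1..3] ⇒ +0.671671 -0.108570 +0.002340 = +0.565441;  D = -0.416040+0.382928i
d^4_{-1,-1}: k∈[0..3] ⇒ +0.880498 -0.426976 +0.027607 -0.000297 = +0.480832;  D = +0.377984+0.297199i
d^4_{0,-1}: k∈[0..3] ⇒ -0.708003 +0.137331 -0.004440 +0.000024 = -0.575088;  D = -0.278640+0.503076i
d^4_{1,-1}: k∈[0..3] ⇒ +0.284650 -0.027607 +0.000446 -0.000001 = +0.257489;  D = -0.242290-0.087156i
d^4_{2,-1}: k∈[0..2] ⇒ -0.072380 +0.003510 -0.000023 = -0.068893;  D = +0.012659-0.067720i
d^4_{3,-1}: k∈[0..1] ⇒ +0.012173 -0.000236 = +0.011937;  D = +0.011934+0.000290i
d^4_{4,-1}: single k=0 term ⇒ -0.001238;  D = +0.000168+0.001227i
Y_4^{m'}(θ=1.0797,φ=2.0179) and Σ D·Y over m':
  (+0.0349-0.0157i)·(-0.0578-0.2613i)  (-0.1178-0.1784i)·(+0.3941+0.0921i)  (-0.4160+0.3829i)·(-0.0907+0.1129i)  (+0.3780+0.2972i)·(+0.1228+0.2560i)  (-0.2786+0.5031i)·(-0.2053+0.0000i)  (-0.2423-0.0872i)·(-0.1228+0.2560i)  (+0.0127-0.0677i)·(-0.0907-0.1129i)  (+0.0119+0.0003i)·(-0.3941+0.0921i)  (+0.0002+0.0012i)·(-0.0578+0.2613i)
Y_4^-1(R⁻¹ n̂) = +0.024089-0.186779i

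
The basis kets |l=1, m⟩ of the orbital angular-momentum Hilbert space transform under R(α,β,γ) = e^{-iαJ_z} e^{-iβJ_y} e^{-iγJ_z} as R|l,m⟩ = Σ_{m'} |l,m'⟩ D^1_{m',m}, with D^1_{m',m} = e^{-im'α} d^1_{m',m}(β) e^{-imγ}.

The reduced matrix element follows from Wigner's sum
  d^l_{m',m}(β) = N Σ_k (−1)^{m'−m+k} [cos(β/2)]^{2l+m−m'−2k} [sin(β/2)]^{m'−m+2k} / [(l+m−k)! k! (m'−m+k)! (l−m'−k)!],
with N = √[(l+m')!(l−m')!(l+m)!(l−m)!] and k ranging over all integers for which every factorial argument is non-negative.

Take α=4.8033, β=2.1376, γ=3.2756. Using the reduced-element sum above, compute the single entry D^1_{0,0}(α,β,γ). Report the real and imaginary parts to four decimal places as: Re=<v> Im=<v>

Re=-0.5369 Im=0.0000

Split into d^1_{0,0}(β=2.1376) × two z-phases.
With c≡cos(β/2)=0.481177 and s≡sin(β/2)=0.876624, N=[1·1·1·1]^{1/2}=1.000000
The bounds max(0,m−m')=0 and min(l+m,l−m')=1 give 2 terms
  k=0: (−1)^0·1.0000/(1)·0.4812^2·0.8766^0 = +0.231531
  k=1: (−1)^1·1.0000/(1)·0.4812^0·0.8766^2 = -0.768469
d^1_{0,0}(2.1376) = +0.231531 -0.768469 = -0.536938
D = (+1.000000+0.000000i)·(-0.536938)·(+1.000000+0.000000i) = -0.536938+0.000000i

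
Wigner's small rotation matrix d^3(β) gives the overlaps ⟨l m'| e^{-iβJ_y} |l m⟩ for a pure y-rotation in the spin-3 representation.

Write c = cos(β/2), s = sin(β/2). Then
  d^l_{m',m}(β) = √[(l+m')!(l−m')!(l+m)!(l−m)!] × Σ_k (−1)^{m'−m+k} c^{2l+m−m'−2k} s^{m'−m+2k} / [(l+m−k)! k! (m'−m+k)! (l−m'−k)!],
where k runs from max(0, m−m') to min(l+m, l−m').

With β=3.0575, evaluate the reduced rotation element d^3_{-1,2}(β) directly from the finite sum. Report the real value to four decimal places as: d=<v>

d^3_{-1,2}(β=3.0575) via Wigner's sum:
With c≡cos(β/2)=0.042034 and s≡sin(β/2)=0.999116, N=[2·24·120·1]^{1/2}=75.894664
Admissible k: 3..4 (factorial args all ≥0)
  k=3: (−1)^0·75.8947/(12)·0.0420^3·0.9991^3 = +0.000468
  k=4: (−1)^1·75.8947/(24)·0.0420^1·0.9991^5 = -0.132337
d^3_{-1,2}(3.0575) = +0.000468 -0.132337 = -0.131868

d=-0.1319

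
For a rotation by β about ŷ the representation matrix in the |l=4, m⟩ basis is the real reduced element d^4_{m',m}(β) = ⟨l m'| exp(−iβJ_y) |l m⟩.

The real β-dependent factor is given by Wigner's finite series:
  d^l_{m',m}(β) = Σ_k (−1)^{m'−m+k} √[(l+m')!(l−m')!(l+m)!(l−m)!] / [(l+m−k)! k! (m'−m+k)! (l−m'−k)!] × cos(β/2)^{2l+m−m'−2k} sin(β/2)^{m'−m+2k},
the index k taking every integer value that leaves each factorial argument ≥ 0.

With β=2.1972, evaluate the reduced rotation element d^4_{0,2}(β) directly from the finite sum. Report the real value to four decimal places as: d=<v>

d^4_{0,2}(β=2.1972) via Wigner's sum:
With c≡cos(β/2)=0.454843 and s≡sin(β/2)=0.890571, N=[24·24·720·2]^{1/2}=910.735966
k: max(0,(2)−(0))=2 … min(4+(2),4−(0))=4
  k=2: (−1)^0·910.7360/(96)·0.4548^6·0.8906^2 = +0.066624
  k=3: (−1)^1·910.7360/(36)·0.4548^4·0.8906^4 = -0.681103
  k=4: (−1)^2·910.7360/(96)·0.4548^2·0.8906^6 = +0.979169
d^4_{0,2}(2.1972) = +0.066624 -0.681103 +0.979169 = +0.364690

d=0.3647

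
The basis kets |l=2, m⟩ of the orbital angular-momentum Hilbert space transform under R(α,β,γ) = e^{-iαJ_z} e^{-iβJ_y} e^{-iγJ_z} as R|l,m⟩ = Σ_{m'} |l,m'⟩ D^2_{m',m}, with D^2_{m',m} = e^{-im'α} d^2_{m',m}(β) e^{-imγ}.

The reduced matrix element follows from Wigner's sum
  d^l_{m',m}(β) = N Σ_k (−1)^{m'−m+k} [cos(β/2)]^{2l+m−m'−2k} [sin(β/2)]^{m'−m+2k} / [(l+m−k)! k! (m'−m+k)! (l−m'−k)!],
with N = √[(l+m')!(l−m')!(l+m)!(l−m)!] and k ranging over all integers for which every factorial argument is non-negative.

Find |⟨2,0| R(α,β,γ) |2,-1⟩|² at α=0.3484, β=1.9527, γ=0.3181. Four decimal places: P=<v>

Split into d^2_{0,-1}(β=1.9527) × two z-phases.
With c≡cos(β/2)=0.560050 and s≡sin(β/2)=0.828459, N=[2·2·1·6]^{1/2}=4.898979
k: max(0,(-1)−(0))=0 … min(2+(-1),2−(0))=1
  k=0: (−1)^1·4.8990/(2)·0.5601^3·0.8285^1 = -0.356473
  k=1: (−1)^2·4.8990/(2)·0.5601^1·0.8285^3 = +0.780037
d^2_{0,-1}(1.9527) = -0.356473 +0.780037 = +0.423563
|D^2_{0,-1}|² = |d^2_{0,-1}(β)|² = (+0.423563)² = 0.179406 (the z-rotation phases have unit modulus)

P=0.1794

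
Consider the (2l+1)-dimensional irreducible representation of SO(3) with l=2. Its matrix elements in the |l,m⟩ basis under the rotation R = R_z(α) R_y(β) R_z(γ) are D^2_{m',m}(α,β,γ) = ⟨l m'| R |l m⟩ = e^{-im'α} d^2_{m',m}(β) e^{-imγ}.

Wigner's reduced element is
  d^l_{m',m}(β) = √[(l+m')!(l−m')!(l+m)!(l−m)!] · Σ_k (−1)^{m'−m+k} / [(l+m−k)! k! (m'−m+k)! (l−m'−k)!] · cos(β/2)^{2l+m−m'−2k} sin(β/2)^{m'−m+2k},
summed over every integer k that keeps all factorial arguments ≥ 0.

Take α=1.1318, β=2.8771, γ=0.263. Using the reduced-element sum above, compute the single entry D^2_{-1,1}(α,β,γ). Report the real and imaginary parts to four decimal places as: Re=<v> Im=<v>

Re=-0.5904 Im=-0.6981

Split into d^2_{-1,1}(β=2.8771) × two z-phases.
With c≡cos(β/2)=0.131861 and s≡sin(β/2)=0.991268, N=[1·6·6·1]^{1/2}=6.000000
Admissible k: 2..3 (factorial args all ≥0)
  k=2: (−1)^0·6.0000/(2)·0.1319^2·0.9913^2 = +0.051255
  k=3: (−1)^1·6.0000/(6)·0.1319^0·0.9913^4 = -0.965528
d^2_{-1,1}(2.8771) = +0.051255 -0.965528 = -0.914272
Phases: e^{-i·(-1)·1.1318}=+0.425031+0.905179i, e^{-i·(1)·0.263}=+0.965614-0.259979i ⇒ D=-0.590385-0.698097i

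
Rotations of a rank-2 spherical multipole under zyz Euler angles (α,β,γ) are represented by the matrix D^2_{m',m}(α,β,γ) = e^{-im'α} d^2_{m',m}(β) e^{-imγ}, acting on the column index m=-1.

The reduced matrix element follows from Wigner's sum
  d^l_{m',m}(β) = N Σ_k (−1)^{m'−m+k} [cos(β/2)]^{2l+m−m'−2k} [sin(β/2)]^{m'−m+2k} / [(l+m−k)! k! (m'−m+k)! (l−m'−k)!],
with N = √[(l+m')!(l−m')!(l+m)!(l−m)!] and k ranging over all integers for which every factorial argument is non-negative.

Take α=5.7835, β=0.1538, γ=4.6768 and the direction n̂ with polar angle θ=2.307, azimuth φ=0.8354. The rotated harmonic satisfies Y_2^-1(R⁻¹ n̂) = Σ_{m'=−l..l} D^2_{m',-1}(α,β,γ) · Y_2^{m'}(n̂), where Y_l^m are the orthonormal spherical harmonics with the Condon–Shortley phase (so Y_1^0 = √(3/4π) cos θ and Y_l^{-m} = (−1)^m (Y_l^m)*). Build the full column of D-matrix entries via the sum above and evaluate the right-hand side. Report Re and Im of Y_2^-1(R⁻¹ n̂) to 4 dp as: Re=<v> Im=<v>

Need the full column D^2_{m',-1} for m'=−2..2 at α=5.7835, β=0.1538, γ=4.6768.
cos(β/2)=0.997045, sin(β/2)=0.076824
d^2_{-2,-1}: single k=1 term ⇒ +0.152290;  D = -0.130945-0.077753i
d^2_{-1,-1}: k∈[0..1] ⇒ +0.988231 -0.017601 = +0.970630;  D = -0.495096-0.834866i
d^2_{0,-1}: k∈[0..1] ⇒ -0.186517 +0.001107 = -0.185409;  D = +0.006597+0.185292i
d^2_{1,-1}: k∈[0..1] ⇒ +0.017601 -0.000035 = +0.017567;  D = +0.007863-0.015708i
d^2_{2,-1}: single k=0 term ⇒ -0.000904;  D = -0.000743+0.000516i
Y_2^{m'}(θ=2.307,φ=0.8354) and Σ D·Y over m':
  (-0.1309-0.0778i)·(-0.0212-0.2110i)  (-0.4951-0.8349i)·(-0.2579+0.2851i)  (+0.0066+0.1853i)·(+0.1112+0.0000i)  (+0.0079-0.0157i)·(+0.2579+0.2851i)  (-0.0007+0.0005i)·(-0.0212+0.2110i)
Y_2^-1(R⁻¹ n̂) = +0.359179+0.122085i

Re=0.3592 Im=0.1221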